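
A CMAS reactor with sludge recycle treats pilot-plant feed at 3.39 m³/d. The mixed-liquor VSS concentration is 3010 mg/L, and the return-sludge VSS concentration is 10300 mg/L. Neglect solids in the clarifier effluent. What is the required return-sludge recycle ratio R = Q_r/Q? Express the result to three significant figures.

R = Q_r/Q = X/(X_r − X) = 3010 / (10300 − 3010) = 0.4129.

R ≈ 0.413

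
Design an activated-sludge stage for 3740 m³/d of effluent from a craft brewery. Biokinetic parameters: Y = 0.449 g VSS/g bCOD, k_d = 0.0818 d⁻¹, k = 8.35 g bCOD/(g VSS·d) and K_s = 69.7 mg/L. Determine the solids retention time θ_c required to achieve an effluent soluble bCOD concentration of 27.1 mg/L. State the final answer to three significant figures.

Specific growth rate at S = 27.1 mg/L: μ = YkS/(K_s+S) = 0.449·8.35·27.1/(69.7+27.1) = 1.050 d⁻¹.
θ_c = 1/(μ − k_d) = 1/(1.050 − 0.0818) = 1/0.9678 = 1.033 d.

θ_c ≈ 1.03 d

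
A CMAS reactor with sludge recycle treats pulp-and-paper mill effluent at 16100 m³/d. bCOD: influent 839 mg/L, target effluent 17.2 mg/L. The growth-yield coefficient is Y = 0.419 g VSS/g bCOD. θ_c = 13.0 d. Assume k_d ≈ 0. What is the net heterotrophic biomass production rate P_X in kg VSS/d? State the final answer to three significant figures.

P_X ≈ 5540 kg VSS/d

Since k_d ≈ 0, Y_obs = Y = 0.419 g VSS/g bCOD.
Mass of bCOD removed per day: Q(S₀ − S) = 16100 × 821.8 g/m³ = 13231 kg/d.
Net biomass production P_X = Y_obs × Q·(S₀ − S) = 0.4190 × 13231 = 5544 kg VSS/d.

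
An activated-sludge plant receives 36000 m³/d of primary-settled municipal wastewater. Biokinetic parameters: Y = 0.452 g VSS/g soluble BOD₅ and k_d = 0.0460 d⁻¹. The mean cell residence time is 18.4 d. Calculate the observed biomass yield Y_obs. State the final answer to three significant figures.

The observed yield is Y_obs = Y/(1 + k_d·θ_c) = 0.452 / (1 + 0.0460 × 18.4) = 0.452 / 1.846 = 0.2448 g VSS per g soluble BOD₅ removed.

Y_obs ≈ 0.245 g VSS/g soluble BOD₅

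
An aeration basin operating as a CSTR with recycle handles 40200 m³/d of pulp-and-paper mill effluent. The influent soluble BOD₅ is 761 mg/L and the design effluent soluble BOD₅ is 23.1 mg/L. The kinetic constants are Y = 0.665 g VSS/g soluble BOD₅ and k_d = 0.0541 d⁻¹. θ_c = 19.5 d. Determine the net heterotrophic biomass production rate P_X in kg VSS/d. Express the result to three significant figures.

P_X ≈ 9600 kg VSS/d

Correct the yield for decay: Y_obs = Y/(1 + k_d θ_c) = 0.665 / (1 + 0.0541 × 19.5) = 0.665 / 2.055 = 0.3236.
Q·(S₀ − S) = 40200 × (761 − 23.1) × 10⁻³ = 29664 kg/d removed.
So the net sludge growth is P_X = 0.3236 × 29664 = 9599 kg VSS/d.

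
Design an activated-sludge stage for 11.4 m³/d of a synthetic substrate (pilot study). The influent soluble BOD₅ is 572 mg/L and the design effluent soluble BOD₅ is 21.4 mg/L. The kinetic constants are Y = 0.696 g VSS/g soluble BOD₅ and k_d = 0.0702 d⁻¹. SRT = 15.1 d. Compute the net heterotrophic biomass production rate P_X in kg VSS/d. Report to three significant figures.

P_X ≈ 2.12 kg VSS/d

Observed yield with endogenous decay: Y_obs = Y / (1 + k_d·θ_c) = 0.696 / (1 + 0.0702 × 15.1) = 0.696 / 2.060 = 0.3379 g VSS/g soluble BOD₅.
Substrate removed = Q·(S₀ − S) = 11.4 m³/d × (572 − 21.4) g/m³ = 6.28×10^3 g/d = 6.277 kg/d.
So the net sludge growth is P_X = 0.3379 × 6.277 = 2.121 kg VSS/d.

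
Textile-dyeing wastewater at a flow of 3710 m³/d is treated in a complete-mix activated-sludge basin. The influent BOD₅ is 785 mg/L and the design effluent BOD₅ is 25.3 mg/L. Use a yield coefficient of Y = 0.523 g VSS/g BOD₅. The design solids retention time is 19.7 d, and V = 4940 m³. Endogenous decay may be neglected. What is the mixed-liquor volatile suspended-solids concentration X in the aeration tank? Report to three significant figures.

X ≈ 5880 mg/L

Without decay, X = Y Q (S₀−S) θ_c / V = 0.523 × 3710 × (785 − 25.3) × 19.7 / 4940 = 5878 mg/L.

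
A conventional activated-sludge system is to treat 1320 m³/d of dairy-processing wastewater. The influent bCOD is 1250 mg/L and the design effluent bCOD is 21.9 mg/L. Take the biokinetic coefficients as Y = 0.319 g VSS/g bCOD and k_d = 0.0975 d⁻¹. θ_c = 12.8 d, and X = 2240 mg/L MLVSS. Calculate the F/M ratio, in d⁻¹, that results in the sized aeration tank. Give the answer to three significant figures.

F/M ≈ 0.560 d⁻¹

From the SRT design equation V = Y Q (S₀−S) θ_c / [X (1 + k_d θ_c)] = 0.319 × 1320 × (1250 − 21.9) × 12.8 / [2240 × (1 + 0.0975 × 12.8)] = 6.62×10^6 / 5036 = 1315 m³.
Food-to-microorganism ratio F/M = Q S₀ / (V X) = 1320 × 1250 / (1315 × 2240) = 0.5604 d⁻¹.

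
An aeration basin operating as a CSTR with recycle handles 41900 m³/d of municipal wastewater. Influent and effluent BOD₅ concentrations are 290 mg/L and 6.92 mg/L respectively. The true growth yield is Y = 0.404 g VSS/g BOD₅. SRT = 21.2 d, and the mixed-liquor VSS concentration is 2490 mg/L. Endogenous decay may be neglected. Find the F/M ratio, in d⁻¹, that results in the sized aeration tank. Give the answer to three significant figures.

V·X = Y·Q·ΔS·θ_c gives V = 0.404 × 41900 × (290 − 6.92) × 21.2 / 2490 = 40798 m³.
F/M = applied load / biomass = Q·S₀/(V·X) = 41900 × 290 / (40798 × 2490) = 0.1196 d⁻¹.

F/M ≈ 0.120 d⁻¹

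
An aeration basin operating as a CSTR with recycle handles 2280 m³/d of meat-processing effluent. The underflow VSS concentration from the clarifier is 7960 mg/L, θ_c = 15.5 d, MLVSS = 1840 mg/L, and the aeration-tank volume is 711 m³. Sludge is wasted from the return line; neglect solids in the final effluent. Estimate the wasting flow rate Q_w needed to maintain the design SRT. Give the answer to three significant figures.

Wasting from the return line (neglecting effluent solids): Q_w = V·X / (θ_c·X_r) = 711.0 × 1840 / (15.5 × 7960) = 10.60 m³/d.

Q_w ≈ 10.6 m³/d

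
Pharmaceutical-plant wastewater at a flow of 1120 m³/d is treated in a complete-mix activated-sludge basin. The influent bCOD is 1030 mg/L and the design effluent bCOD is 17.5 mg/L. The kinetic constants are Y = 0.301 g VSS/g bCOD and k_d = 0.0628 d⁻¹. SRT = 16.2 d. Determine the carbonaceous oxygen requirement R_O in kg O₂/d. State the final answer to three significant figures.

The observed yield is Y_obs = Y/(1 + k_d·θ_c) = 0.301 / (1 + 0.0628 × 16.2) = 0.301 / 2.017 = 0.1492 g VSS per g bCOD removed.
Q·(S₀ − S) = 1120 × (1030 − 17.5) × 10⁻³ = 1134 kg/d removed.
Biomass synthesised: P_X = Y_obs × 1134 = 169.2 kg VSS/d.
Carbonaceous O₂ demand = substrate oxidised − cell-mass equivalent = 1134 − 1.42 × 169.2 = 893.7 kg O₂/d.

R_O ≈ 894 kg O₂/d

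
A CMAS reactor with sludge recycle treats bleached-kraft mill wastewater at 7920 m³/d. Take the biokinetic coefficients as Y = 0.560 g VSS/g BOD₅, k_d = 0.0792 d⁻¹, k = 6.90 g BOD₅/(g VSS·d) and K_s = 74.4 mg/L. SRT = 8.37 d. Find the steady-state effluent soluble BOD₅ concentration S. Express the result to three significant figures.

S ≈ 4.03 mg/L

From the Monod/SRT balance for a CMAS, S = K_s·(1+k_d θ_c)/[θ_c·(Y k − k_d) − 1] = 74.4 × (1 + 0.0792 × 8.37) / [8.37 × (0.560 × 6.90 − 0.0792) − 1] = 123.7 / 30.68 = 4.033 mg/L.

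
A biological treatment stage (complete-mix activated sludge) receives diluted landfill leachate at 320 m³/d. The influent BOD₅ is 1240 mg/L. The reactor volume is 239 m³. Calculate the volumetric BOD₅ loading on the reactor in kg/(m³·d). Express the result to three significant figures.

Applied BOD₅ load per unit volume = Q·S₀/V = (320 × 1240/1000)/239.0 = 1.660 kg BOD₅·m⁻³·d⁻¹.

L_v ≈ 1.66 kg BOD₅/(m³·d)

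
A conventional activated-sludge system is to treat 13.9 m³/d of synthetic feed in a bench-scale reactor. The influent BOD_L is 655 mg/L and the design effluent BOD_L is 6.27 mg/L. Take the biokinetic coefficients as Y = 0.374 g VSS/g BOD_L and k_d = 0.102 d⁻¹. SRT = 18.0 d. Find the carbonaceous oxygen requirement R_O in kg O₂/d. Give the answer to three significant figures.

Observed yield with endogenous decay: Y_obs = Y / (1 + k_d·θ_c) = 0.374 / (1 + 0.102 × 18.0) = 0.374 / 2.836 = 0.1319 g VSS/g BOD_L.
Q·(S₀ − S) = 13.9 × (655 − 6.27) × 10⁻³ = 9.017 kg/d removed.
Biomass synthesised: P_X = Y_obs × 9.017 = 1.189 kg VSS/d.
Carbonaceous O₂ demand = substrate oxidised − cell-mass equivalent = 9.017 − 1.42 × 1.189 = 7.329 kg O₂/d.

R_O ≈ 7.33 kg O₂/d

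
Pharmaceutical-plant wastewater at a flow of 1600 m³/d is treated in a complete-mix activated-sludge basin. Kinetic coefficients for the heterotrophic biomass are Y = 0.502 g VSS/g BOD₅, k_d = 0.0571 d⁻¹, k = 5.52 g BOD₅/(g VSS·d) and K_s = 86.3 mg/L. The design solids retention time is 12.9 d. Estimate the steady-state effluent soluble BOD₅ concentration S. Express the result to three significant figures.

From the Monod/SRT balance for a CMAS, S = K_s·(1+k_d θ_c)/[θ_c·(Y k − k_d) − 1] = 86.3 × (1 + 0.0571 × 12.9) / [12.9 × (0.502 × 5.52 − 0.0571) − 1] = 149.9 / 34.01 = 4.407 mg/L.

S ≈ 4.41 mg/L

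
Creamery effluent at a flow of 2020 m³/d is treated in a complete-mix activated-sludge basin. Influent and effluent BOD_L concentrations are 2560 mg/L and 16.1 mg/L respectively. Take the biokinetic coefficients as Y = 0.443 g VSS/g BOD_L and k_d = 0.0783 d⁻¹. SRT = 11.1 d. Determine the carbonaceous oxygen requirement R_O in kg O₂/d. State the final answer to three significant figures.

R_O ≈ 3410 kg O₂/d

Correct the yield for decay: Y_obs = Y/(1 + k_d θ_c) = 0.443 / (1 + 0.0783 × 11.1) = 0.443 / 1.869 = 0.2370.
ΔS = 2560 − 16.1 = 2544 mg/L, so the substrate removal rate is 2020 × 2544/1000 = 5139 kg BOD_L/d.
Net sludge production P_X = 0.2370 × 5139 = 1218 kg VSS/d.
R_O = Q·ΔS − 1.42 P_X = 5139 − 1729 = 3409 kg O₂/d.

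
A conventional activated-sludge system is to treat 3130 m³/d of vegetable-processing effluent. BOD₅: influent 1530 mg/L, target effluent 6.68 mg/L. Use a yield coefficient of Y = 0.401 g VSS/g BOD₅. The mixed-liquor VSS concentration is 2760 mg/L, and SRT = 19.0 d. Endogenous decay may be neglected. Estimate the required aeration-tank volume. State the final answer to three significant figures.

With k_d = 0 the design equation reduces to V = Y Q (S₀−S) θ_c / X = 0.401 × 3130 × (1530 − 6.68) × 19.0 / 2760 = 13162 m³.

V ≈ 13200 m³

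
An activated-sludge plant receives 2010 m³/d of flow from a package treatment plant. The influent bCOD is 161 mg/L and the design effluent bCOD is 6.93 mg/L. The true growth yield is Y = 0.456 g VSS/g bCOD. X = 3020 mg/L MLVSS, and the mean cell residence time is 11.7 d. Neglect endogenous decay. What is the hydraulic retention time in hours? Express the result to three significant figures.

τ ≈ 6.53 h

V·X = Y·Q·ΔS·θ_c gives V = 0.456 × 2010 × (161 − 6.93) × 11.7 / 3020 = 547.1 m³.
τ = V/Q = 547.1/2010 = 0.2722 d, or 6.532 h.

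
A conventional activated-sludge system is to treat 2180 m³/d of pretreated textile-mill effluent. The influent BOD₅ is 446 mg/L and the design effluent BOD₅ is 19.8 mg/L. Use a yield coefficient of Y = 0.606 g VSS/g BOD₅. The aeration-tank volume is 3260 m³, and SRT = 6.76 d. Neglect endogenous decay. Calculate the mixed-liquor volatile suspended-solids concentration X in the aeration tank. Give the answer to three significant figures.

X ≈ 1170 mg/L

X = Y·Q·ΔS·θ_c / V = 0.606 × 2180 × (446 − 19.8) × 6.76 / 3260 = 1168 mg/L.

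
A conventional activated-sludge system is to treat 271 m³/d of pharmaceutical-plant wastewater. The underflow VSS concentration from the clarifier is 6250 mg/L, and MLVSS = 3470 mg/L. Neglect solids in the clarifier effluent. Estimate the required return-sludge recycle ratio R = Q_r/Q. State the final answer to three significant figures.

R ≈ 1.25

Mass balance around the secondary clarifier (neglecting effluent solids): R = X / (X_r − X) = 3470 / (6250 − 3470) = 1.248.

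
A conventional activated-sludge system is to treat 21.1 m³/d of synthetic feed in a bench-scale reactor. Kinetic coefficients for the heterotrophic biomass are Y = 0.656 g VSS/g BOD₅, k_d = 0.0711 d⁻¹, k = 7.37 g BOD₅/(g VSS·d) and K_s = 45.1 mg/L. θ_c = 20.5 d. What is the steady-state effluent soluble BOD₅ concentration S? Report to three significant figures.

S ≈ 1.15 mg/L

Effluent substrate depends only on kinetics and SRT: S = K_s(1 + k_d θ_c) / [θ_c(Yk − k_d) − 1] = 45.1 × (1 + 0.0711 × 20.5) / [20.5 × (0.656 × 7.37 − 0.0711) − 1] = 110.8 / 96.65 = 1.147 mg/L.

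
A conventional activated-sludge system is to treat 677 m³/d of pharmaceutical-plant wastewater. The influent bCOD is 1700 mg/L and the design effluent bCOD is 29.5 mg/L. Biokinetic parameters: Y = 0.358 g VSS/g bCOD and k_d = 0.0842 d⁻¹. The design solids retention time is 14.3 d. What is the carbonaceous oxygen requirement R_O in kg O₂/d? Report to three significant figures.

R_O ≈ 870 kg O₂/d

Y_obs = Y / (1 + k_d θ_c) = 0.358 / (1 + 0.0842 × 14.3) = 0.358 / 2.204 = 0.1624.
Q·(S₀ − S) = 677 × (1700 − 29.5) × 10⁻³ = 1131 kg/d removed.
Net sludge production P_X = 0.1624 × 1131 = 183.7 kg VSS/d.
Carbonaceous O₂ demand = substrate oxidised − cell-mass equivalent = 1131 − 1.42 × 183.7 = 870.1 kg O₂/d.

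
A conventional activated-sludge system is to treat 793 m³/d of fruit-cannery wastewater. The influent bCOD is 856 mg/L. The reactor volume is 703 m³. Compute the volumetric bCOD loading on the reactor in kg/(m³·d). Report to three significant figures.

L_v ≈ 0.966 kg bCOD/(m³·d)

Applied bCOD load per unit volume = Q·S₀/V = (793 × 856/1000)/703.0 = 0.9656 kg bCOD·m⁻³·d⁻¹.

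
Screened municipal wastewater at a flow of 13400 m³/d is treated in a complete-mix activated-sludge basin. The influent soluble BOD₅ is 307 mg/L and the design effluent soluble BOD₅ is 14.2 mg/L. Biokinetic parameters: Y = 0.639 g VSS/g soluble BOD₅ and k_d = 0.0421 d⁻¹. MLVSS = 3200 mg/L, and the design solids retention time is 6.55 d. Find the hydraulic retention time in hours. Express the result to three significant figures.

τ ≈ 7.20 h

Rearranging the biomass balance for a CMAS with decay, V = Y·Q·ΔS·θ_c / [X·(1+k_d θ_c)] = 0.639 × 13400 × (307 − 14.2) × 6.55 / [3200 × (1 + 0.0421 × 6.55)] = 1.64×10^7 / 4082 = 4023 m³.
Hydraulic retention time τ = V/Q = 4023 / 13400 = 0.3002 d = 7.205 h.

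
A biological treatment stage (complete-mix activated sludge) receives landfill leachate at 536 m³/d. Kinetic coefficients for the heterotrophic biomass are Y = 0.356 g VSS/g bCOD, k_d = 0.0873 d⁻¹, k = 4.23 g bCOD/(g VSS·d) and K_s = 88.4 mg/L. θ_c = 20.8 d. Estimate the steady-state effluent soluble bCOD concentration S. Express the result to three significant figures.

For a completely mixed reactor with recycle the Lawrence–McCarty relation gives S = K_s·(1 + k_d·θ_c) / [θ_c·(Y·k − k_d) − 1] = 88.4 × (1 + 0.0873 × 20.8) / [20.8 × (0.356 × 4.23 − 0.0873) − 1] = 248.9 / 28.51 = 8.732 mg/L.

S ≈ 8.73 mg/L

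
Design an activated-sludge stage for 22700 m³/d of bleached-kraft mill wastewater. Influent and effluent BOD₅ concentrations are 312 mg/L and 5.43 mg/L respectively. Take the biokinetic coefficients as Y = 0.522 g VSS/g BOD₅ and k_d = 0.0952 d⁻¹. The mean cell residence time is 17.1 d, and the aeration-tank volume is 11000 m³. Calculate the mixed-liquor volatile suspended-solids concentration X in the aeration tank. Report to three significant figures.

X = Y·Q·ΔS·θ_c / [V·(1 + k_d θ_c)] = 0.522 × 22700 × (312 − 5.43) × 17.1 / [11000 × (1 + 0.0952 × 17.1)] = 2149 mg/L.

X ≈ 2150 mg/L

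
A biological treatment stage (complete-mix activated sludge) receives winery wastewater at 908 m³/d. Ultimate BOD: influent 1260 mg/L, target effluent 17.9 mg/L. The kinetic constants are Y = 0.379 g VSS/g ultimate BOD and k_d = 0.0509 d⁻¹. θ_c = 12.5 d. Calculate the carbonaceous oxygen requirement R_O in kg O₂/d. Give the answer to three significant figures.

The observed yield is Y_obs = Y/(1 + k_d·θ_c) = 0.379 / (1 + 0.0509 × 12.5) = 0.379 / 1.636 = 0.2316 g VSS per g ultimate BOD removed.
Mass of ultimate BOD removed per day: Q(S₀ − S) = 908 × 1242 g/m³ = 1128 kg/d.
P_X = Y_obs·Q·(S₀ − S) = 0.2316 × 1128 = 261.2 kg VSS/d.
R_O = Q·ΔS − 1.42 P_X = 1128 − 371.0 = 756.9 kg O₂/d.

R_O ≈ 757 kg O₂/d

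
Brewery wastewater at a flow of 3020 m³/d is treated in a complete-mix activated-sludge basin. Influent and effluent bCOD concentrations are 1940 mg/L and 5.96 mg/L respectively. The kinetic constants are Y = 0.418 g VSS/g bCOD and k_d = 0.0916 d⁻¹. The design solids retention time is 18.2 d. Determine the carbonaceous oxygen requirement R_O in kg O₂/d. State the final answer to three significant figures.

R_O ≈ 4540 kg O₂/d

Correct the yield for decay: Y_obs = Y/(1 + k_d θ_c) = 0.418 / (1 + 0.0916 × 18.2) = 0.418 / 2.667 = 0.1567.
Q·(S₀ − S) = 3020 × (1940 − 5.96) × 10⁻³ = 5841 kg/d removed.
P_X = Y_obs·Q·(S₀ − S) = 0.1567 × 5841 = 915.4 kg VSS/d.
R_O = Q·ΔS − 1.42 P_X = 5841 − 1300 = 4541 kg O₂/d.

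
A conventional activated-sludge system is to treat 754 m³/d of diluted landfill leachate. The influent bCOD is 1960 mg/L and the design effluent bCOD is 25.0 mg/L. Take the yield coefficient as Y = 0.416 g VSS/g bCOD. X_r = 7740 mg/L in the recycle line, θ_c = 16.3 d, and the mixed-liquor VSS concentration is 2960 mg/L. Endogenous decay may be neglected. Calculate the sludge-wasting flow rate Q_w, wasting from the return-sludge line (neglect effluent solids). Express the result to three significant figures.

V·X = Y·Q·ΔS·θ_c gives V = 0.416 × 754 × (1960 − 25.0) × 16.3 / 2960 = 3342 m³.
θ_c = V·X/(Q_w·X_r) when wasting from the recycle, so Q_w = V·X/(θ_c·X_r) = 3342 × 2960 / (16.3 × 7740) = 78.42 m³/d.

Q_w ≈ 78.4 m³/d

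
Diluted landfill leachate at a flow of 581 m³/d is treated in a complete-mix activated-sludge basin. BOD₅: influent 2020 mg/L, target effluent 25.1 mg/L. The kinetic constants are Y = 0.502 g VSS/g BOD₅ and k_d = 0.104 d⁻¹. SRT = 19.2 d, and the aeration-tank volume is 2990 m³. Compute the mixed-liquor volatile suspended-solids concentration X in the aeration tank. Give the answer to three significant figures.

Solving the biomass balance for X: X = Y Q (S₀−S) θ_c / [V (1+k_d θ_c)] = 0.502 × 581 × (2020 − 25.1) × 19.2 / [2990 × (1 + 0.104 × 19.2)] = 1247 mg/L.

X ≈ 1250 mg/L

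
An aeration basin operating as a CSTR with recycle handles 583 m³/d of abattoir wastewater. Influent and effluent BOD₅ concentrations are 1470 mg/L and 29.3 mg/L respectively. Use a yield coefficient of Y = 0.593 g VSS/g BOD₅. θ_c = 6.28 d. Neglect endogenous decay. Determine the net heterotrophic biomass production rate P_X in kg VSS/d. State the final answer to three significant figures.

P_X ≈ 498 kg VSS/d

Since k_d ≈ 0, Y_obs = Y = 0.593 g VSS/g BOD₅.
Q·(S₀ − S) = 583 × (1470 − 29.3) × 10⁻³ = 839.9 kg/d removed.
Biomass produced: P_X = Y_obs·Q·ΔS = 0.5930 × 839.9 ≈ 498.1 kg VSS/d.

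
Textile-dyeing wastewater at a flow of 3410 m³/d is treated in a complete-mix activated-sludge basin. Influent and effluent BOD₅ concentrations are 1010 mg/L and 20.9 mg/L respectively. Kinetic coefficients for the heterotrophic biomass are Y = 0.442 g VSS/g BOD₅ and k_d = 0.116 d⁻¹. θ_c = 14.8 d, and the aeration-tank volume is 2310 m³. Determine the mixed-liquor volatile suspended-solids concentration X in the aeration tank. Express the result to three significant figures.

Solving the biomass balance for X: X = Y Q (S₀−S) θ_c / [V (1+k_d θ_c)] = 0.442 × 3410 × (1010 − 20.9) × 14.8 / [2310 × (1 + 0.116 × 14.8)] = 3516 mg/L.

X ≈ 3520 mg/L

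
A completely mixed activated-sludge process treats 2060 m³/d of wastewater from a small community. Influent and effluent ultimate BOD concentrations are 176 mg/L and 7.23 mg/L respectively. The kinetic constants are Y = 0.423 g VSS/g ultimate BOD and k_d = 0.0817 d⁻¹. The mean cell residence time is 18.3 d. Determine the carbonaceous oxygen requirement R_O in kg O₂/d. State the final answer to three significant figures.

R_O ≈ 264 kg O₂/d

Correct the yield for decay: Y_obs = Y/(1 + k_d θ_c) = 0.423 / (1 + 0.0817 × 18.3) = 0.423 / 2.495 = 0.1695.
Q·(S₀ − S) = 2060 × (176 − 7.23) × 10⁻³ = 347.7 kg/d removed.
Net sludge production P_X = 0.1695 × 347.7 = 58.94 kg VSS/d.
R_O = Q·(S₀ − S) − 1.42·P_X = 347.7 − 1.42 × 58.94 = 264.0 kg O₂/d.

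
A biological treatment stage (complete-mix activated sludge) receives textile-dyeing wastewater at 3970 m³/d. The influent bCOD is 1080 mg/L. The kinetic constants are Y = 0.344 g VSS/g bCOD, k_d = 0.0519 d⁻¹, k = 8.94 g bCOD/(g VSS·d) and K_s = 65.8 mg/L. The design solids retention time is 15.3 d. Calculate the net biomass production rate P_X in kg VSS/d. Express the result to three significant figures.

For a completely mixed reactor with recycle the Lawrence–McCarty relation gives S = K_s·(1 + k_d·θ_c) / [θ_c·(Y·k − k_d) − 1] = 65.8 × (1 + 0.0519 × 15.3) / [15.3 × (0.344 × 8.94 − 0.0519) − 1] = 118.0 / 45.26 = 2.608 mg/L.
Y_obs = Y / (1 + k_d θ_c) = 0.344 / (1 + 0.0519 × 15.3) = 0.344 / 1.794 = 0.1917.
Mass of bCOD removed per day: Q(S₀ − S) = 3970 × 1077 g/m³ = 4277 kg/d.
P_X = Y_obs · Q(S₀ − S) = 0.1917 × 4277 = 820.1 kg VSS/d.

P_X ≈ 820 kg VSS/d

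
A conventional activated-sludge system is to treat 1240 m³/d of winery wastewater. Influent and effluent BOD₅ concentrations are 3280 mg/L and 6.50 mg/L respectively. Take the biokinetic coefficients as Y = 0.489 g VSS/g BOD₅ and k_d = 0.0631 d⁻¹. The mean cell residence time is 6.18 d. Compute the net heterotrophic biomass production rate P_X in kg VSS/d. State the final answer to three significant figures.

Y_obs = Y / (1 + k_d θ_c) = 0.489 / (1 + 0.0631 × 6.18) = 0.489 / 1.390 = 0.3518.
Substrate removed = Q·(S₀ − S) = 1240 m³/d × (3280 − 6.50) g/m³ = 4.06×10^6 g/d = 4059 kg/d.
Biomass produced: P_X = Y_obs·Q·ΔS = 0.3518 × 4059 ≈ 1428 kg VSS/d.

P_X ≈ 1430 kg VSS/d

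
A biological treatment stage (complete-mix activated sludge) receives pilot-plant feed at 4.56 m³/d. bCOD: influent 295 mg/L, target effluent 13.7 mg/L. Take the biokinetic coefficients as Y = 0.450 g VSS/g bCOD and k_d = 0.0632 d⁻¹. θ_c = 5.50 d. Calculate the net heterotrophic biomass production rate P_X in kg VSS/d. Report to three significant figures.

Observed yield with endogenous decay: Y_obs = Y / (1 + k_d·θ_c) = 0.450 / (1 + 0.0632 × 5.50) = 0.450 / 1.348 = 0.3339 g VSS/g bCOD.
ΔS = 295 − 13.7 = 281.3 mg/L, so the substrate removal rate is 4.56 × 281.3/1000 = 1.283 kg bCOD/d.
Biomass produced: P_X = Y_obs·Q·ΔS = 0.3339 × 1.283 ≈ 0.4283 kg VSS/d.

P_X ≈ 0.428 kg VSS/d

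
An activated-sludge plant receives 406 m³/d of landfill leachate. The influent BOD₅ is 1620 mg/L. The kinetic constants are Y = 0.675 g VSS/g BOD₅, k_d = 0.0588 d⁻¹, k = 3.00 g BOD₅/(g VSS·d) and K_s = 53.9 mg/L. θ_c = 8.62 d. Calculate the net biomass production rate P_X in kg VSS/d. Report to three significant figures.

P_X ≈ 294 kg VSS/d

Effluent substrate depends only on kinetics and SRT: S = K_s(1 + k_d θ_c) / [θ_c(Yk − k_d) − 1] = 53.9 × (1 + 0.0588 × 8.62) / [8.62 × (0.675 × 3.00 − 0.0588) − 1] = 81.22 / 15.95 = 5.093 mg/L.
Observed yield with endogenous decay: Y_obs = Y / (1 + k_d·θ_c) = 0.675 / (1 + 0.0588 × 8.62) = 0.675 / 1.507 = 0.4480 g VSS/g BOD₅.
ΔS = 1620 − 5.09 = 1615 mg/L, so the substrate removal rate is 406 × 1615/1000 = 655.7 kg BOD₅/d.
Biomass produced: P_X = Y_obs·Q·ΔS = 0.4480 × 655.7 ≈ 293.7 kg VSS/d.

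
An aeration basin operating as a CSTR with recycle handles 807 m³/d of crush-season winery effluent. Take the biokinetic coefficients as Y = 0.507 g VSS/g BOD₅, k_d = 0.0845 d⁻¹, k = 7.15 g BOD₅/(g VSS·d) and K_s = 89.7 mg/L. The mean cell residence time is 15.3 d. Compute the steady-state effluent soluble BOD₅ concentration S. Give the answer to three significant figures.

S ≈ 3.87 mg/L

For a completely mixed reactor with recycle the Lawrence–McCarty relation gives S = K_s·(1 + k_d·θ_c) / [θ_c·(Y·k − k_d) − 1] = 89.7 × (1 + 0.0845 × 15.3) / [15.3 × (0.507 × 7.15 − 0.0845) − 1] = 205.7 / 53.17 = 3.868 mg/L.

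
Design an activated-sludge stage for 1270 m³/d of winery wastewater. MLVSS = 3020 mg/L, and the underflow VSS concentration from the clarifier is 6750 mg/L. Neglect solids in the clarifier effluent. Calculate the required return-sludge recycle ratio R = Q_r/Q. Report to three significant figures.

Mass balance around the secondary clarifier (neglecting effluent solids): R = X / (X_r − X) = 3020 / (6750 − 3020) = 0.8097.

R ≈ 0.810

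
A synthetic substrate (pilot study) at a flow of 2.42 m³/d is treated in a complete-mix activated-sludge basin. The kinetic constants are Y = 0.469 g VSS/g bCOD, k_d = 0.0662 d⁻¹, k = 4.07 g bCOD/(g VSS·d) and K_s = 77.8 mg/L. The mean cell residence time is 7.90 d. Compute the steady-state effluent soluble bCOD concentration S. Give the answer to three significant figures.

S ≈ 8.74 mg/L

Effluent substrate depends only on kinetics and SRT: S = K_s(1 + k_d θ_c) / [θ_c(Yk − k_d) − 1] = 77.8 × (1 + 0.0662 × 7.90) / [7.90 × (0.469 × 4.07 − 0.0662) − 1] = 118.5 / 13.56 = 8.740 mg/L.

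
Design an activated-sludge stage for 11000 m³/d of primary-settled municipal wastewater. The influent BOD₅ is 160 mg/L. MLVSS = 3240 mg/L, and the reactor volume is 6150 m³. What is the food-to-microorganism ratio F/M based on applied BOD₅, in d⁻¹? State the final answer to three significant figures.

F/M = applied load / biomass = Q·S₀/(V·X) = 11000 × 160 / (6150 × 3240) = 0.08833 d⁻¹.

F/M ≈ 0.0883 d⁻¹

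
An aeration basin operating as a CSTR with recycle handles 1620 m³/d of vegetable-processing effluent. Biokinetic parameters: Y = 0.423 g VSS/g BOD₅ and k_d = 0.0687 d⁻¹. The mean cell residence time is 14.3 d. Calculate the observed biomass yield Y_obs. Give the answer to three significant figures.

Y_obs ≈ 0.213 g VSS/g BOD₅

Y_obs = Y / (1 + k_d θ_c) = 0.423 / (1 + 0.0687 × 14.3) = 0.423 / 1.982 = 0.2134.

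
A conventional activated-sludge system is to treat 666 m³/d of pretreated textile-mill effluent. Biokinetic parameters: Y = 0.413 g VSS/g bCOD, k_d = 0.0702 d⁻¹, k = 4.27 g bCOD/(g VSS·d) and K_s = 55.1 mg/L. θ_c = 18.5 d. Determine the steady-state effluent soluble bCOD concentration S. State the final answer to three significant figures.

Effluent substrate depends only on kinetics and SRT: S = K_s(1 + k_d θ_c) / [θ_c(Yk − k_d) − 1] = 55.1 × (1 + 0.0702 × 18.5) / [18.5 × (0.413 × 4.27 − 0.0702) − 1] = 126.7 / 30.33 = 4.177 mg/L.

S ≈ 4.18 mg/L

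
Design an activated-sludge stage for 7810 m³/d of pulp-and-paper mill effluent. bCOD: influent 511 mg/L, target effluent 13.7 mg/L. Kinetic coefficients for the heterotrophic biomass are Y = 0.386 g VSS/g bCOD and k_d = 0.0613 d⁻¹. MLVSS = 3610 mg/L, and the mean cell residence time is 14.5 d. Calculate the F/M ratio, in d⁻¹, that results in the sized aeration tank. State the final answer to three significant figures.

Steady-state biomass mass balance: V·X·(1 + k_d·θ_c) = Y·Q·(S₀ − S)·θ_c, so V = 0.386 × 7810 × (511 − 13.7) × 14.5 / [3610 × (1 + 0.0613 × 14.5)] = 2.17×10^7 / 6819 = 3188 m³.
Food-to-microorganism ratio F/M = Q S₀ / (V X) = 7810 × 511 / (3188 × 3610) = 0.3468 d⁻¹.

F/M ≈ 0.347 d⁻¹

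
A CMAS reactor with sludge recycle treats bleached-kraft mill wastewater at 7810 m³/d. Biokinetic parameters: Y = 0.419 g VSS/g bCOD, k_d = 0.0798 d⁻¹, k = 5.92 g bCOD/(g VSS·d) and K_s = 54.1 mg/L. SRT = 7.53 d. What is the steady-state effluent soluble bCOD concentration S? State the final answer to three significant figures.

For a completely mixed reactor with recycle the Lawrence–McCarty relation gives S = K_s·(1 + k_d·θ_c) / [θ_c·(Y·k − k_d) − 1] = 54.1 × (1 + 0.0798 × 7.53) / [7.53 × (0.419 × 5.92 − 0.0798) − 1] = 86.61 / 17.08 = 5.072 mg/L.

S ≈ 5.07 mg/L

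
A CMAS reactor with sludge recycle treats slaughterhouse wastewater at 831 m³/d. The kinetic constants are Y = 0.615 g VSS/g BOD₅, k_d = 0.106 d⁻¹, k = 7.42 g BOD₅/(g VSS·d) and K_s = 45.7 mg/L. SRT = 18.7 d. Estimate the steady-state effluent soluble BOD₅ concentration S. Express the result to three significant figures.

S ≈ 1.65 mg/L

For a completely mixed reactor with recycle the Lawrence–McCarty relation gives S = K_s·(1 + k_d·θ_c) / [θ_c·(Y·k − k_d) − 1] = 45.7 × (1 + 0.106 × 18.7) / [18.7 × (0.615 × 7.42 − 0.106) − 1] = 136.3 / 82.35 = 1.655 mg/L.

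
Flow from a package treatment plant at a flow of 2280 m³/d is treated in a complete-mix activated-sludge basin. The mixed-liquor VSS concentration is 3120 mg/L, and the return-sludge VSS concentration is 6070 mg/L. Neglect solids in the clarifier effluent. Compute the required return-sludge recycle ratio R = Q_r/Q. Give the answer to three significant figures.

R ≈ 1.06

Solids balance on the clarifier gives (1+R)X = R·X_r, so R = X/(X_r − X) = 3120 / (6070 − 3120) = 1.058.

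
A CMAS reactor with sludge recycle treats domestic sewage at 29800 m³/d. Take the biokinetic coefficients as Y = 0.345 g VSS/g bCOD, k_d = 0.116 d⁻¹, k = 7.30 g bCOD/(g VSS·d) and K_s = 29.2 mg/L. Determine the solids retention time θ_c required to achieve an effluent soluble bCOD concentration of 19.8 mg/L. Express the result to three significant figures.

From 1/θ_c = Y·k·S/(K_s + S) − k_d: Y·k·S/(K_s+S) = 0.345 × 7.30 × 19.8 / (29.2 + 19.8) = 1.018 d⁻¹.
1/θ_c = 1.018 − 0.116 = 0.9017 d⁻¹, so θ_c = 1.109 d.

θ_c ≈ 1.11 d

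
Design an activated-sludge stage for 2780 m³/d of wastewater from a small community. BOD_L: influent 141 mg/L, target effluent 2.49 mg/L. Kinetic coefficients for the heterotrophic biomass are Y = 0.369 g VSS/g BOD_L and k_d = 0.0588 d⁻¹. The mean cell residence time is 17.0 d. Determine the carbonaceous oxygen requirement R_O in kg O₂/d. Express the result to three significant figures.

Correct the yield for decay: Y_obs = Y/(1 + k_d θ_c) = 0.369 / (1 + 0.0588 × 17.0) = 0.369 / 2.000 = 0.1845.
Substrate removed = Q·(S₀ − S) = 2780 m³/d × (141 − 2.49) g/m³ = 3.85×10^5 g/d = 385.1 kg/d.
Biomass synthesised: P_X = Y_obs × 385.1 = 71.06 kg VSS/d.
Carbonaceous O₂ demand = substrate oxidised − cell-mass equivalent = 385.1 − 1.42 × 71.06 = 284.2 kg O₂/d.

R_O ≈ 284 kg O₂/d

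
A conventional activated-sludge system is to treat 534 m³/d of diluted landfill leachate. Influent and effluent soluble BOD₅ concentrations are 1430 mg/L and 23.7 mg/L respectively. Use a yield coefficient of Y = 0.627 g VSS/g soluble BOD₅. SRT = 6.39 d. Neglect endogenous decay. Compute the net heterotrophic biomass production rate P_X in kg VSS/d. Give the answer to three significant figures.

P_X ≈ 471 kg VSS/d

Since k_d ≈ 0, Y_obs = Y = 0.627 g VSS/g soluble BOD₅.
ΔS = 1430 − 23.7 = 1406 mg/L, so the substrate removal rate is 534 × 1406/1000 = 751.0 kg soluble BOD₅/d.
So the net sludge growth is P_X = 0.6270 × 751.0 = 470.9 kg VSS/d.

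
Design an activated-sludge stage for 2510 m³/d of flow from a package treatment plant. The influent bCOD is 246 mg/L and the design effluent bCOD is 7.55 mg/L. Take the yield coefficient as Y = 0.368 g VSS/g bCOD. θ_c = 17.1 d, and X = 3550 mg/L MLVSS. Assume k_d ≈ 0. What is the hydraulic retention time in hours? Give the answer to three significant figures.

τ ≈ 10.1 h

With k_d = 0 the design equation reduces to V = Y Q (S₀−S) θ_c / X = 0.368 × 2510 × (246 − 7.55) × 17.1 / 3550 = 1061 m³.
Hydraulic retention time τ = V/Q = 1061 / 2510 = 0.4227 d = 10.14 h.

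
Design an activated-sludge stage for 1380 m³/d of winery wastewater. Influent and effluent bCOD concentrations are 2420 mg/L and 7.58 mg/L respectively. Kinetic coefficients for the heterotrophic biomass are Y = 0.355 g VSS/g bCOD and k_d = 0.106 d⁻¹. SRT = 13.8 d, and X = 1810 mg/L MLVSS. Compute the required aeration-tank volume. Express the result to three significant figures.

From the SRT design equation V = Y Q (S₀−S) θ_c / [X (1 + k_d θ_c)] = 0.355 × 1380 × (2420 − 7.58) × 13.8 / [1810 × (1 + 0.106 × 13.8)] = 1.63×10^7 / 4458 = 3659 m³.

V ≈ 3660 m³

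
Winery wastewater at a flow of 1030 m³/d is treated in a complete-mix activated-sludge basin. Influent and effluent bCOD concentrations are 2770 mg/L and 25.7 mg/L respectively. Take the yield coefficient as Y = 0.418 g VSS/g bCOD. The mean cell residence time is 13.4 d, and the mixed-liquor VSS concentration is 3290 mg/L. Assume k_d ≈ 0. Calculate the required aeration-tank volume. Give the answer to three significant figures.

V ≈ 4810 m³

With k_d = 0 the design equation reduces to V = Y Q (S₀−S) θ_c / X = 0.418 × 1030 × (2770 − 25.7) × 13.4 / 3290 = 4812 m³.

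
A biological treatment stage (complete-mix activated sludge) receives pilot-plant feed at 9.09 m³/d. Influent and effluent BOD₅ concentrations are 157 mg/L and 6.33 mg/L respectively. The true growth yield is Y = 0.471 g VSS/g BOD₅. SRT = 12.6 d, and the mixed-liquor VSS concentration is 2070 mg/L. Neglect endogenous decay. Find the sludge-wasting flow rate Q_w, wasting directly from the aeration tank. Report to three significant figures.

Q_w ≈ 0.312 m³/d

With k_d = 0 the design equation reduces to V = Y Q (S₀−S) θ_c / X = 0.471 × 9.09 × (157 − 6.33) × 12.6 / 2070 = 3.927 m³.
For wasting at MLVSS concentration, Q_w = V/θ_c = 3.927/12.6 = 0.3116 m³/d.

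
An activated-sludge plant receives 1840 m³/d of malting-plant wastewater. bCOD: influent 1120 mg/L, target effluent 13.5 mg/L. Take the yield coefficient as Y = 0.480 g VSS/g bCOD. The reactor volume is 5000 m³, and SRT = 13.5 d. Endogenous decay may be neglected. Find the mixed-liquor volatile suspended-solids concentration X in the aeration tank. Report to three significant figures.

X ≈ 2640 mg/L

Without decay, X = Y Q (S₀−S) θ_c / V = 0.480 × 1840 × (1120 − 13.5) × 13.5 / 5000 = 2639 mg/L.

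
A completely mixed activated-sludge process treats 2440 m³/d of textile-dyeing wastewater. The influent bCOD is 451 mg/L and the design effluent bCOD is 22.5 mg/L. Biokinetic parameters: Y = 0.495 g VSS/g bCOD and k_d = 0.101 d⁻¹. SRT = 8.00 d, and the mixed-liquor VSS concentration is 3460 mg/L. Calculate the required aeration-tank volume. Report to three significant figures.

V ≈ 662 m³

Rearranging the biomass balance for a CMAS with decay, V = Y·Q·ΔS·θ_c / [X·(1+k_d θ_c)] = 0.495 × 2440 × (451 − 22.5) × 8.00 / [3460 × (1 + 0.101 × 8.00)] = 4.14×10^6 / 6256 = 661.9 m³.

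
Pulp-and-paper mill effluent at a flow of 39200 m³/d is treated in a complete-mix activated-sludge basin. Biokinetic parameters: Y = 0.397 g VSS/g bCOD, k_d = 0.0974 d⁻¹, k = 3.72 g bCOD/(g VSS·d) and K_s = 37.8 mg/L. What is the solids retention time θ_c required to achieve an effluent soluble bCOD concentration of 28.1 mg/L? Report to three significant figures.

Specific growth rate at S = 28.1 mg/L: μ = YkS/(K_s+S) = 0.397·3.72·28.1/(37.8+28.1) = 0.6297 d⁻¹.
θ_c = 1/(μ − k_d) = 1/(0.6297 − 0.0974) = 1/0.5323 = 1.879 d.

θ_c ≈ 1.88 d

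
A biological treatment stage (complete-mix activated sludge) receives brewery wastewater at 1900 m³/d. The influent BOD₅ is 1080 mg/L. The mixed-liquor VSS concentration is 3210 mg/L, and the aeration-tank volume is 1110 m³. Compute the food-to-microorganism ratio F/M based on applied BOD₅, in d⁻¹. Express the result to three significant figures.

Food-to-microorganism ratio F/M = Q S₀ / (V X) = 1900 × 1080 / (1110 × 3210) = 0.5759 d⁻¹.

F/M ≈ 0.576 d⁻¹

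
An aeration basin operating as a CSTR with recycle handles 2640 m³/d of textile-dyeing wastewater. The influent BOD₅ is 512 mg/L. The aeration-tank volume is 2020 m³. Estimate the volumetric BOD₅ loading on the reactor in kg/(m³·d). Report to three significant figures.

L_v ≈ 0.669 kg BOD₅/(m³·d)

Volumetric loading L_v = Q·S₀ / V = 2640 × 512 g/m³ / 2020 m³ = 669.1 g/(m³·d) = 0.6691 kg BOD₅/(m³·d).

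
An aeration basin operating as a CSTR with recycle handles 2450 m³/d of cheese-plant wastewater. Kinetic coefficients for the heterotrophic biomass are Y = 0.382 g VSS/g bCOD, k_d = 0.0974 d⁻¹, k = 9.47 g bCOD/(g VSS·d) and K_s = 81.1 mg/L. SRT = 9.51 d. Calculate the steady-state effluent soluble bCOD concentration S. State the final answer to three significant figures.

S ≈ 4.81 mg/L

From the Monod/SRT balance for a CMAS, S = K_s·(1+k_d θ_c)/[θ_c·(Y k − k_d) − 1] = 81.1 × (1 + 0.0974 × 9.51) / [9.51 × (0.382 × 9.47 − 0.0974) − 1] = 156.2 / 32.48 = 4.810 mg/L.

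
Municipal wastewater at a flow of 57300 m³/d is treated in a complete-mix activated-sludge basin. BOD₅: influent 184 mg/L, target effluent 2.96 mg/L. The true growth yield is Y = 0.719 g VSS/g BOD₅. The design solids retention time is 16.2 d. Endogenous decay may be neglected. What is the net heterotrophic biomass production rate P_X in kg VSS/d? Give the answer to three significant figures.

No decay correction is needed, so Y_obs = Y = 0.719.
Q·(S₀ − S) = 57300 × (184 − 2.96) × 10⁻³ = 10374 kg/d removed.
P_X = Y_obs · Q(S₀ − S) = 0.7190 × 10374 = 7459 kg VSS/d.

P_X ≈ 7460 kg VSS/d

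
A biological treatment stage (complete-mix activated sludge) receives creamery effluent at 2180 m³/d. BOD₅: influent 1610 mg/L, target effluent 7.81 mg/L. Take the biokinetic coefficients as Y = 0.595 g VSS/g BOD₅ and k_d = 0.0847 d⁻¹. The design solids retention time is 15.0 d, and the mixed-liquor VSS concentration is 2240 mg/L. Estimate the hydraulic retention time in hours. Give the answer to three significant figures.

τ ≈ 67.5 h

Steady-state biomass mass balance: V·X·(1 + k_d·θ_c) = Y·Q·(S₀ − S)·θ_c, so V = 0.595 × 2180 × (1610 − 7.81) × 15.0 / [2240 × (1 + 0.0847 × 15.0)] = 3.12×10^7 / 5086 = 6129 m³.
τ = V/Q = 6129/2180 = 2.812 d, or 67.48 h.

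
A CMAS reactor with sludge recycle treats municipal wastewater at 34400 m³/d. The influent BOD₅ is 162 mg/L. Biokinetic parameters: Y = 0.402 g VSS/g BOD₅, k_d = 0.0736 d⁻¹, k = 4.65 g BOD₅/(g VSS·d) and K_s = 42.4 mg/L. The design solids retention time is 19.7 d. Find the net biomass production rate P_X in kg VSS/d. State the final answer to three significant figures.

P_X ≈ 897 kg VSS/d

Effluent substrate depends only on kinetics and SRT: S = K_s(1 + k_d θ_c) / [θ_c(Yk − k_d) − 1] = 42.4 × (1 + 0.0736 × 19.7) / [19.7 × (0.402 × 4.65 − 0.0736) − 1] = 103.9 / 34.38 = 3.022 mg/L.
Correct the yield for decay: Y_obs = Y/(1 + k_d θ_c) = 0.402 / (1 + 0.0736 × 19.7) = 0.402 / 2.450 = 0.1641.
Q·(S₀ − S) = 34400 × (162 − 3.02) × 10⁻³ = 5469 kg/d removed.
Biomass produced: P_X = Y_obs·Q·ΔS = 0.1641 × 5469 ≈ 897.4 kg VSS/d.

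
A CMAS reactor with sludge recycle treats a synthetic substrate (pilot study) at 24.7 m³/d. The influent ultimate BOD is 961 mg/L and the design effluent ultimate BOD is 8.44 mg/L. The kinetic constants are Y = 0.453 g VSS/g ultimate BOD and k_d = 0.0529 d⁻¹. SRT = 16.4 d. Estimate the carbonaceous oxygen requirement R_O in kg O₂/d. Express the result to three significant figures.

Y_obs = Y / (1 + k_d θ_c) = 0.453 / (1 + 0.0529 × 16.4) = 0.453 / 1.868 = 0.2426.
Q·(S₀ − S) = 24.7 × (961 − 8.44) × 10⁻³ = 23.53 kg/d removed.
P_X = Y_obs·Q·(S₀ − S) = 0.2426 × 23.53 = 5.707 kg VSS/d.
R_O = Q·ΔS − 1.42 P_X = 23.53 − 8.104 = 15.42 kg O₂/d.

R_O ≈ 15.4 kg O₂/d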